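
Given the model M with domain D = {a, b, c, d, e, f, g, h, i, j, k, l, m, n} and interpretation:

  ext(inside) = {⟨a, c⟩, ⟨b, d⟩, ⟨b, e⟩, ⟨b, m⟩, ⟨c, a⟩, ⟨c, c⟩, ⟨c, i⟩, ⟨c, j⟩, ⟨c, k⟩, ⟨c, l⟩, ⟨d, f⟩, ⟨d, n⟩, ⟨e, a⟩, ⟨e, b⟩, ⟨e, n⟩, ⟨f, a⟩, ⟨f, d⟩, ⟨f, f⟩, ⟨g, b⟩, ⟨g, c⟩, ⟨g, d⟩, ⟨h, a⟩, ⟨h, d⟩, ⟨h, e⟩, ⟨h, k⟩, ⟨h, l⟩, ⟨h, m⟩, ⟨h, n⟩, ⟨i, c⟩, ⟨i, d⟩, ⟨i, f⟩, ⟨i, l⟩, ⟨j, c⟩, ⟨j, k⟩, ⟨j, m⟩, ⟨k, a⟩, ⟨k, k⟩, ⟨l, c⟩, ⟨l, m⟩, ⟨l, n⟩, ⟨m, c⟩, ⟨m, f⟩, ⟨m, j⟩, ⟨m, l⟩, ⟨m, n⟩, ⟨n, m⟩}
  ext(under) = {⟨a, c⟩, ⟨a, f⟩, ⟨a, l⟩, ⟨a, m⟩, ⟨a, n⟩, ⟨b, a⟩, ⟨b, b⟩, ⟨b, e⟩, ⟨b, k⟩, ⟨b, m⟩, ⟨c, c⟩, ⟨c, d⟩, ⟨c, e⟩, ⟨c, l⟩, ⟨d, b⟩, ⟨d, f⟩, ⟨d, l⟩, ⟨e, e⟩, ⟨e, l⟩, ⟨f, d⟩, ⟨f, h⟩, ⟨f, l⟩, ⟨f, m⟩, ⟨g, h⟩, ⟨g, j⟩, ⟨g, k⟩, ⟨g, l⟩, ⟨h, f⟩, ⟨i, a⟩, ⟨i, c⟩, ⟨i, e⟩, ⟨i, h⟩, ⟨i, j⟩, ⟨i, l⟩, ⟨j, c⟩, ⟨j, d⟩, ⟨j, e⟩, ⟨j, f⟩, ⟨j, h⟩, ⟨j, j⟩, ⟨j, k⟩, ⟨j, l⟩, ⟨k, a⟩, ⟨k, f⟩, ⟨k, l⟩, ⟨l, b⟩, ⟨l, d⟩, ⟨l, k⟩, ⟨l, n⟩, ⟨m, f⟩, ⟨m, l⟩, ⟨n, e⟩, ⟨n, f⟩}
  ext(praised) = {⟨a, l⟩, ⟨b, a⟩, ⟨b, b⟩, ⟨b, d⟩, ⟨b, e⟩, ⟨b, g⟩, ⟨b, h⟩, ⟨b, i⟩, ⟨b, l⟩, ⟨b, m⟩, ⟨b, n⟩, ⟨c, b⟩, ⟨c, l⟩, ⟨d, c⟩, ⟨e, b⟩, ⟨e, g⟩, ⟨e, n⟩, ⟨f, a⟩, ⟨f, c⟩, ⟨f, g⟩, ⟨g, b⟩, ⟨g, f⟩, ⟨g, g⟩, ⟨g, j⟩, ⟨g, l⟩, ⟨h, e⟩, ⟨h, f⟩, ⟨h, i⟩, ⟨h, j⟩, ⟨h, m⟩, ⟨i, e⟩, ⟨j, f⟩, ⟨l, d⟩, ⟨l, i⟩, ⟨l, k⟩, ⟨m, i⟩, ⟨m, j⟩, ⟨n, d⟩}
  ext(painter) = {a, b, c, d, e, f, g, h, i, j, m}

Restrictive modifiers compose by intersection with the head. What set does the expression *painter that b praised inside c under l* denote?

⟦that b praised⟧ = {x : ⟨b, x⟩ ∈ ⟦praised⟧} = {a, b, d, e, g, h, i, l, m, n}
⟦inside c⟧ = {x : ⟨x, c⟩ ∈ ⟦inside⟧} = {a, c, g, i, j, l, m}
⟦under l⟧ = {x : ⟨x, l⟩ ∈ ⟦under⟧} = {a, c, d, e, f, g, i, j, k, m}
⟦painter⟧ = {a, b, c, d, e, f, g, h, i, j, m}
… ∩ ⟦that b praised⟧ = {a, b, c, d, e, f, g, h, i, j, m} ∩ {a, b, d, e, g, h, i, l, m, n} = {a, b, d, e, g, h, i, m}
… ∩ ⟦inside c⟧ = {a, b, d, e, g, h, i, m} ∩ {a, c, g, i, j, l, m} = {a, g, i, m}
… ∩ ⟦under l⟧ = {a, g, i, m} ∩ {a, c, d, e, f, g, i, j, k, m} = {a, g, i, m}
So ⟦painter that b praised inside c under l⟧ = {a, g, i, m}.

{a, g, i, m}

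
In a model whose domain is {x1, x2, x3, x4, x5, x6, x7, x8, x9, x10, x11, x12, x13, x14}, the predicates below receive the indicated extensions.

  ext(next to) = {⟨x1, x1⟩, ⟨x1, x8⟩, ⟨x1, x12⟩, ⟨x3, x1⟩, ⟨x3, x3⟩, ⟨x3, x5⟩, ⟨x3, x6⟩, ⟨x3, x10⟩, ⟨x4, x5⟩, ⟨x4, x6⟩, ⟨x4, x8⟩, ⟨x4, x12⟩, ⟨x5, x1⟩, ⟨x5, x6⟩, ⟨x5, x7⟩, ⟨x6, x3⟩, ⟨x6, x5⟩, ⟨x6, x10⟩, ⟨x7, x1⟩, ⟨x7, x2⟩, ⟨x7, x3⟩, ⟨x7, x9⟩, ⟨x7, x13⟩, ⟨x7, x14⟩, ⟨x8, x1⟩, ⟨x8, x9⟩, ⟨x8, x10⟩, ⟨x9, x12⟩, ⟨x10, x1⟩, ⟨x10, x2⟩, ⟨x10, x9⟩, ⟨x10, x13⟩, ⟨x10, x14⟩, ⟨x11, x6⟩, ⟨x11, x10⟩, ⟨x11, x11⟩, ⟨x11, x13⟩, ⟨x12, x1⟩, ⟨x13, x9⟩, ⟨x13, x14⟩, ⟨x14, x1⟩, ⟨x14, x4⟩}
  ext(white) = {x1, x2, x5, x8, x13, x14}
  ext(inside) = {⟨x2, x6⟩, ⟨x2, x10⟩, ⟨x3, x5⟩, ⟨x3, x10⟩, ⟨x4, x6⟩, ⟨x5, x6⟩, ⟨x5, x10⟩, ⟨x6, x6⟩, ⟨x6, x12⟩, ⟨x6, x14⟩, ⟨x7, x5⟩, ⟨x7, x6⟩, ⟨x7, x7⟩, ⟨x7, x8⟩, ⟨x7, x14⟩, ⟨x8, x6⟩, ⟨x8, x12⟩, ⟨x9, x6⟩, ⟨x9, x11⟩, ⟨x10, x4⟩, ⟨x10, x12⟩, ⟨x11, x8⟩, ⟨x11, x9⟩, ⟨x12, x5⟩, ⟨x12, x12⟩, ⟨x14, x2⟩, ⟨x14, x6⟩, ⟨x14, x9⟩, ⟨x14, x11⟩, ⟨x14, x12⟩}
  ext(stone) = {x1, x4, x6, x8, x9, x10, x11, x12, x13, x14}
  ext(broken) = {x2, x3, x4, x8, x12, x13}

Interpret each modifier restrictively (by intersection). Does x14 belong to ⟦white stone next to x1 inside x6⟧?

⟦next to x1⟧ = {x : ⟨x, x1⟩ ∈ ⟦next to⟧} = {x1, x3, x5, x7, x8, x10, x12, x14}
⟦inside x6⟧ = {x : ⟨x, x6⟩ ∈ ⟦inside⟧} = {x2, x4, x5, x6, x7, x8, x9, x14}
⟦stone⟧ = {x1, x4, x6, x8, x9, x10, x11, x12, x13, x14}
… ∩ ⟦next to x1⟧ = {x1, x4, x6, x8, x9, x10, x11, x12, x13, x14} ∩ {x1, x3, x5, x7, x8, x10, x12, x14} = {x1, x8, x10, x12, x14}
… ∩ ⟦inside x6⟧ = {x1, x8, x10, x12, x14} ∩ {x2, x4, x5, x6, x7, x8, x9, x14} = {x8, x14}
… ∩ ⟦white⟧ = {x8, x14} ∩ {x1, x2, x5, x8, x13, x14} = {x8, x14}
⟦white stone next to x1 inside x6⟧ = {x8, x14}; x14 ∈ this set.

yes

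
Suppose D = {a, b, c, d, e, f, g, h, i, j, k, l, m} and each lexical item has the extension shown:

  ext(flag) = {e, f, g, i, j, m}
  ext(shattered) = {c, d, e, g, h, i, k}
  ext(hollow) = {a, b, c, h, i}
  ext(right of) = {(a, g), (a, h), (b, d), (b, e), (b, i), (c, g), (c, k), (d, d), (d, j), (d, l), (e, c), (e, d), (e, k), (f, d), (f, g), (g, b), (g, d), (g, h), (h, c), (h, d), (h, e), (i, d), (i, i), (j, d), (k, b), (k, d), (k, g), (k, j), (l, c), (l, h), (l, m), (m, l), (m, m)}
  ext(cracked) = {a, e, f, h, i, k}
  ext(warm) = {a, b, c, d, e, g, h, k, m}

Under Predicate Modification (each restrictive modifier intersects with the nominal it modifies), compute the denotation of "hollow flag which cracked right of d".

⟦which cracked⟧ = ⟦cracked⟧ = {a, e, f, h, i, k}
⟦right of d⟧ = {x : ⟨x, d⟩ ∈ ⟦right of⟧} = {b, d, e, f, g, h, i, j, k}
⟦flag⟧ = {e, f, g, i, j, m}
… ∩ ⟦which cracked⟧ = {e, f, g, i, j, m} ∩ {a, e, f, h, i, k} = {e, f, i}
… ∩ ⟦right of d⟧ = {e, f, i} ∩ {b, d, e, f, g, h, i, j, k} = {e, f, i}
… ∩ ⟦hollow⟧ = {e, f, i} ∩ {a, b, c, h, i} = {i}
So ⟦hollow flag which cracked right of d⟧ = {i}.

{i}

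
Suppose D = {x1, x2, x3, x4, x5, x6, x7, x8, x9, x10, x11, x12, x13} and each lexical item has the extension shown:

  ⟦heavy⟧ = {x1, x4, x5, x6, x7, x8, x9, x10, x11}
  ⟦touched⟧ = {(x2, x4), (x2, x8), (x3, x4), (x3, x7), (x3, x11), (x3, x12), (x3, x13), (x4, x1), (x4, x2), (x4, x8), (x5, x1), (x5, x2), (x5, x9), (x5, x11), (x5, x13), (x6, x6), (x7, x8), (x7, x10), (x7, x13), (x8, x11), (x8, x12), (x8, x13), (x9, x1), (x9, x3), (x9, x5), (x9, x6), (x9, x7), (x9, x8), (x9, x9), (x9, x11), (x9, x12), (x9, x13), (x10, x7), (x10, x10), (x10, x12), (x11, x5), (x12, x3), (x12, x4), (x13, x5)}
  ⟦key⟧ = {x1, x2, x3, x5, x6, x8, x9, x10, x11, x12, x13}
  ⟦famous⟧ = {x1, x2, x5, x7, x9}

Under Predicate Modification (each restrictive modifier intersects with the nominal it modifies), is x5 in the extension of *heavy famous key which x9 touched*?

yes

⟦which x9 touched⟧ = {x : ⟨x9, x⟩ ∈ ⟦touched⟧} = {x1, x3, x5, x6, x7, x8, x9, x11, x12, x13}
⟦key⟧ = {x1, x2, x3, x5, x6, x8, x9, x10, x11, x12, x13}
… ∩ ⟦which x9 touched⟧ = {x1, x2, x3, x5, x6, x8, x9, x10, x11, x12, x13} ∩ {x1, x3, x5, x6, x7, x8, x9, x11, x12, x13} = {x1, x3, x5, x6, x8, x9, x11, x12, x13}
… ∩ ⟦heavy⟧ = {x1, x3, x5, x6, x8, x9, x11, x12, x13} ∩ {x1, x4, x5, x6, x7, x8, x9, x10, x11} = {x1, x5, x6, x8, x9, x11}
… ∩ ⟦famous⟧ = {x1, x5, x6, x8, x9, x11} ∩ {x1, x2, x5, x7, x9} = {x1, x5, x9}
⟦heavy famous key which x9 touched⟧ = {x1, x5, x9}; x5 ∈ this set.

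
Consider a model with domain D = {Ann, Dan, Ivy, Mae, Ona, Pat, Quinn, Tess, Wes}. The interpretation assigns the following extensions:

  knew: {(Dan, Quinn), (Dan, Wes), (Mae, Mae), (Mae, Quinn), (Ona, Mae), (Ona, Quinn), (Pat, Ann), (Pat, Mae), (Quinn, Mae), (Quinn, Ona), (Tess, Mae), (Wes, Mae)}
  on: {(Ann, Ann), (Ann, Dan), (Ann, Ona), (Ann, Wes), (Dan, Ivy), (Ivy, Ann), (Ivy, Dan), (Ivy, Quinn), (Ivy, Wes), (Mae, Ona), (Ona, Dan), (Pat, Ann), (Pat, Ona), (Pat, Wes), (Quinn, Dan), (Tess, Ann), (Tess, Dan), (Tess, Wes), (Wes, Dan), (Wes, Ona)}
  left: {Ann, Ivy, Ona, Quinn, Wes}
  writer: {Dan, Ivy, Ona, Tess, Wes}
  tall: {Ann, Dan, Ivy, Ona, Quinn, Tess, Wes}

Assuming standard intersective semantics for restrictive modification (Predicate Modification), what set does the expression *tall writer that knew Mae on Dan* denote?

⟦that knew Mae⟧ = {x : ⟨x, Mae⟩ ∈ ⟦knew⟧} = {Mae, Ona, Pat, Quinn, Tess, Wes}
⟦on Dan⟧ = {x : ⟨x, Dan⟩ ∈ ⟦on⟧} = {Ann, Ivy, Ona, Quinn, Tess, Wes}
⟦writer⟧ = {Dan, Ivy, Ona, Tess, Wes}
… ∩ ⟦that knew Mae⟧ = {Dan, Ivy, Ona, Tess, Wes} ∩ {Mae, Ona, Pat, Quinn, Tess, Wes} = {Ona, Tess, Wes}
… ∩ ⟦on Dan⟧ = {Ona, Tess, Wes} ∩ {Ann, Ivy, Ona, Quinn, Tess, Wes} = {Ona, Tess, Wes}
… ∩ ⟦tall⟧ = {Ona, Tess, Wes} ∩ {Ann, Dan, Ivy, Ona, Quinn, Tess, Wes} = {Ona, Tess, Wes}
So ⟦tall writer that knew Mae on Dan⟧ = {Ona, Tess, Wes}.

{Ona, Tess, Wes}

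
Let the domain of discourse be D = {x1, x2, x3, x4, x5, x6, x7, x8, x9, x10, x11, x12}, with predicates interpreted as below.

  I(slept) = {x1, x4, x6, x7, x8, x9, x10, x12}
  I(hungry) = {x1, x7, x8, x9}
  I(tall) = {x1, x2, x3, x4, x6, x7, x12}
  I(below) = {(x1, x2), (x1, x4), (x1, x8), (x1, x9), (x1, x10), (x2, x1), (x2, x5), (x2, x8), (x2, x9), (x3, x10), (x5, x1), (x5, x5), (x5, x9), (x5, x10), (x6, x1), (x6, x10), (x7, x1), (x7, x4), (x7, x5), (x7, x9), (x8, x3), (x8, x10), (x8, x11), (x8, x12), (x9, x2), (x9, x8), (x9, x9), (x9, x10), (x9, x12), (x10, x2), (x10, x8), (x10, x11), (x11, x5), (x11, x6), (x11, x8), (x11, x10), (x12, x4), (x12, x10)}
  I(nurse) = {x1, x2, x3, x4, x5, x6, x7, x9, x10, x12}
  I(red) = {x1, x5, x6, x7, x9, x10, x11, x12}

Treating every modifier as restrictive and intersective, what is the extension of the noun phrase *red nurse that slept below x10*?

{x1, x6, x9, x12}

⟦that slept⟧ = ⟦slept⟧ = {x1, x4, x6, x7, x8, x9, x10, x12}
⟦below x10⟧ = {x : ⟨x, x10⟩ ∈ ⟦below⟧} = {x1, x3, x5, x6, x8, x9, x11, x12}
⟦nurse⟧ = {x1, x2, x3, x4, x5, x6, x7, x9, x10, x12}
… ∩ ⟦that slept⟧ = {x1, x2, x3, x4, x5, x6, x7, x9, x10, x12} ∩ {x1, x4, x6, x7, x8, x9, x10, x12} = {x1, x4, x6, x7, x9, x10, x12}
… ∩ ⟦below x10⟧ = {x1, x4, x6, x7, x9, x10, x12} ∩ {x1, x3, x5, x6, x8, x9, x11, x12} = {x1, x6, x9, x12}
… ∩ ⟦red⟧ = {x1, x6, x9, x12} ∩ {x1, x5, x6, x7, x9, x10, x11, x12} = {x1, x6, x9, x12}
So ⟦red nurse that slept below x10⟧ = {x1, x6, x9, x12}.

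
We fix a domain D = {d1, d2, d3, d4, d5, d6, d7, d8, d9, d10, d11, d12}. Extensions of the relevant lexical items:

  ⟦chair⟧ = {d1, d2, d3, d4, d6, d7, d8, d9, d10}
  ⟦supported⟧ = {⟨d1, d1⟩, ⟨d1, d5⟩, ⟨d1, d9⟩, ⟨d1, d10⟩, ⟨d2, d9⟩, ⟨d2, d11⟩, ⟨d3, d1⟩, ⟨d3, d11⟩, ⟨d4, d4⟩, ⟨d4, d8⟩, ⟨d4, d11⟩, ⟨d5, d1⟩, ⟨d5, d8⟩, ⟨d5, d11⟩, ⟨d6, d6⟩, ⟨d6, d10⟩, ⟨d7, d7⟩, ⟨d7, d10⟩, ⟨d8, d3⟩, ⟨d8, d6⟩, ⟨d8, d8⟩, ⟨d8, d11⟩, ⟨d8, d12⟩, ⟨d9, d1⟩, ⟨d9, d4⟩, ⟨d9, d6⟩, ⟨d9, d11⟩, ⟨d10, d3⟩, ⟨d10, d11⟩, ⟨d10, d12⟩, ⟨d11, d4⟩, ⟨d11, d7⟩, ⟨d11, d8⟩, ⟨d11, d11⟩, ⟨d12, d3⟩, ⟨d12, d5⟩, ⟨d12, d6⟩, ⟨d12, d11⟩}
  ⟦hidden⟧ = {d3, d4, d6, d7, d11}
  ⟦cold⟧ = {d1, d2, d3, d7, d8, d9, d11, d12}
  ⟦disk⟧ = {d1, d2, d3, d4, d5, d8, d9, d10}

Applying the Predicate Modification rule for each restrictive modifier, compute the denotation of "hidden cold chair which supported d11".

⟦which supported d11⟧ = {x : ⟨x, d11⟩ ∈ ⟦supported⟧} = {d2, d3, d4, d5, d8, d9, d10, d11, d12}
⟦chair⟧ = {d1, d2, d3, d4, d6, d7, d8, d9, d10}
… ∩ ⟦which supported d11⟧ = {d1, d2, d3, d4, d6, d7, d8, d9, d10} ∩ {d2, d3, d4, d5, d8, d9, d10, d11, d12} = {d2, d3, d4, d8, d9, d10}
… ∩ ⟦hidden⟧ = {d2, d3, d4, d8, d9, d10} ∩ {d3, d4, d6, d7, d11} = {d3, d4}
… ∩ ⟦cold⟧ = {d3, d4} ∩ {d1, d2, d3, d7, d8, d9, d11, d12} = {d3}
So ⟦hidden cold chair which supported d11⟧ = {d3}.

{d3}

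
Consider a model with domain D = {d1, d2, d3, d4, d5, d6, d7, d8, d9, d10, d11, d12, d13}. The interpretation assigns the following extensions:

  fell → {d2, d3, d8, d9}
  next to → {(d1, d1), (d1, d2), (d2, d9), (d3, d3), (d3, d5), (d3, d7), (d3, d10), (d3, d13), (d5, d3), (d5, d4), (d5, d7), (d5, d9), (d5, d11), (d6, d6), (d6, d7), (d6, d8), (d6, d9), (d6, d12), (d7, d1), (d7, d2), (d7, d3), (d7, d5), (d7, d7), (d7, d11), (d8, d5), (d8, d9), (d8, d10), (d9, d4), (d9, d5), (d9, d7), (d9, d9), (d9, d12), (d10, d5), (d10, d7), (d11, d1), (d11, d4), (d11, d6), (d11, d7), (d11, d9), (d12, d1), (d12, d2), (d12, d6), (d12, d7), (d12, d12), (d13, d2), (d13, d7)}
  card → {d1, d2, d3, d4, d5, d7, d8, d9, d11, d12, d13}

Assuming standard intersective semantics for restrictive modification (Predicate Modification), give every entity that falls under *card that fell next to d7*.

{d3, d9}

⟦that fell⟧ = ⟦fell⟧ = {d2, d3, d8, d9}
⟦next to d7⟧ = {x : ⟨x, d7⟩ ∈ ⟦next to⟧} = {d3, d5, d6, d7, d9, d10, d11, d12, d13}
⟦card⟧ = {d1, d2, d3, d4, d5, d7, d8, d9, d11, d12, d13}
… ∩ ⟦that fell⟧ = {d1, d2, d3, d4, d5, d7, d8, d9, d11, d12, d13} ∩ {d2, d3, d8, d9} = {d2, d3, d8, d9}
… ∩ ⟦next to d7⟧ = {d2, d3, d8, d9} ∩ {d3, d5, d6, d7, d9, d10, d11, d12, d13} = {d3, d9}
So ⟦card that fell next to d7⟧ = {d3, d9}.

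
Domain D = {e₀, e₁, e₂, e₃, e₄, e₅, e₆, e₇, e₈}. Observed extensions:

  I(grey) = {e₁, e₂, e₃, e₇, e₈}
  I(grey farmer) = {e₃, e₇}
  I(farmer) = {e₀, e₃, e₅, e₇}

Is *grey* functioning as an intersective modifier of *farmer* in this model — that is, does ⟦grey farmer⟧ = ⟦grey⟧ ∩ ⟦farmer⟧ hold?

yes

⟦grey⟧ ∩ ⟦farmer⟧ = {e₁, e₂, e₃, e₇, e₈} ∩ {e₀, e₃, e₅, e₇} = {e₃, e₇}
Observed ⟦grey farmer⟧ = {e₃, e₇}.
These coincide, so the modifier is intersective here.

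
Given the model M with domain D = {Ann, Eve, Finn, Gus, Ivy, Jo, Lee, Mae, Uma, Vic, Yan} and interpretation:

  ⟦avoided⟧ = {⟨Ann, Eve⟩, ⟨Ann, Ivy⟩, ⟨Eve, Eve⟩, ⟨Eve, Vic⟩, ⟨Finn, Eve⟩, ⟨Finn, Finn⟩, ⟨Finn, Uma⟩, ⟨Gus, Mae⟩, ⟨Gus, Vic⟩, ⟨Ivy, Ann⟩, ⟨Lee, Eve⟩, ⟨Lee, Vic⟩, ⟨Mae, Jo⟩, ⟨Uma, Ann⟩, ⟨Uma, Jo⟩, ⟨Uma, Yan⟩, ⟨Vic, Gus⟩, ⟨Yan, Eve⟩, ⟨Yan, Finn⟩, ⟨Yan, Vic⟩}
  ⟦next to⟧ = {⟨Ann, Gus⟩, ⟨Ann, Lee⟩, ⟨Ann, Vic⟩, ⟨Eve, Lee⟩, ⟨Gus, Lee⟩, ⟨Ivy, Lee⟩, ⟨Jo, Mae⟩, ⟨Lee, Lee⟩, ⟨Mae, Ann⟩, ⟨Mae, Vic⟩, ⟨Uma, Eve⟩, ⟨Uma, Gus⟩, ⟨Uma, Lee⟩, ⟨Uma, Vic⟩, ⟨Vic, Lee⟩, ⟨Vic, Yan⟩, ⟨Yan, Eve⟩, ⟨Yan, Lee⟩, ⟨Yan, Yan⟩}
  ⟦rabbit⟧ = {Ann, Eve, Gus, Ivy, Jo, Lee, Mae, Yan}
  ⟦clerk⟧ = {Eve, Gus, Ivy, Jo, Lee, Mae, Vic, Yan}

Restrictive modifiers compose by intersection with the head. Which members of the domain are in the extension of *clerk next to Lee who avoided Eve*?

⟦next to Lee⟧ = {x : ⟨x, Lee⟩ ∈ ⟦next to⟧} = {Ann, Eve, Gus, Ivy, Lee, Uma, Vic, Yan}
⟦who avoided Eve⟧ = {x : ⟨x, Eve⟩ ∈ ⟦avoided⟧} = {Ann, Eve, Finn, Lee, Yan}
⟦clerk⟧ = {Eve, Gus, Ivy, Jo, Lee, Mae, Vic, Yan}
… ∩ ⟦next to Lee⟧ = {Eve, Gus, Ivy, Jo, Lee, Mae, Vic, Yan} ∩ {Ann, Eve, Gus, Ivy, Lee, Uma, Vic, Yan} = {Eve, Gus, Ivy, Lee, Vic, Yan}
… ∩ ⟦who avoided Eve⟧ = {Eve, Gus, Ivy, Lee, Vic, Yan} ∩ {Ann, Eve, Finn, Lee, Yan} = {Eve, Lee, Yan}
So ⟦clerk next to Lee who avoided Eve⟧ = {Eve, Lee, Yan}.

{Eve, Lee, Yan}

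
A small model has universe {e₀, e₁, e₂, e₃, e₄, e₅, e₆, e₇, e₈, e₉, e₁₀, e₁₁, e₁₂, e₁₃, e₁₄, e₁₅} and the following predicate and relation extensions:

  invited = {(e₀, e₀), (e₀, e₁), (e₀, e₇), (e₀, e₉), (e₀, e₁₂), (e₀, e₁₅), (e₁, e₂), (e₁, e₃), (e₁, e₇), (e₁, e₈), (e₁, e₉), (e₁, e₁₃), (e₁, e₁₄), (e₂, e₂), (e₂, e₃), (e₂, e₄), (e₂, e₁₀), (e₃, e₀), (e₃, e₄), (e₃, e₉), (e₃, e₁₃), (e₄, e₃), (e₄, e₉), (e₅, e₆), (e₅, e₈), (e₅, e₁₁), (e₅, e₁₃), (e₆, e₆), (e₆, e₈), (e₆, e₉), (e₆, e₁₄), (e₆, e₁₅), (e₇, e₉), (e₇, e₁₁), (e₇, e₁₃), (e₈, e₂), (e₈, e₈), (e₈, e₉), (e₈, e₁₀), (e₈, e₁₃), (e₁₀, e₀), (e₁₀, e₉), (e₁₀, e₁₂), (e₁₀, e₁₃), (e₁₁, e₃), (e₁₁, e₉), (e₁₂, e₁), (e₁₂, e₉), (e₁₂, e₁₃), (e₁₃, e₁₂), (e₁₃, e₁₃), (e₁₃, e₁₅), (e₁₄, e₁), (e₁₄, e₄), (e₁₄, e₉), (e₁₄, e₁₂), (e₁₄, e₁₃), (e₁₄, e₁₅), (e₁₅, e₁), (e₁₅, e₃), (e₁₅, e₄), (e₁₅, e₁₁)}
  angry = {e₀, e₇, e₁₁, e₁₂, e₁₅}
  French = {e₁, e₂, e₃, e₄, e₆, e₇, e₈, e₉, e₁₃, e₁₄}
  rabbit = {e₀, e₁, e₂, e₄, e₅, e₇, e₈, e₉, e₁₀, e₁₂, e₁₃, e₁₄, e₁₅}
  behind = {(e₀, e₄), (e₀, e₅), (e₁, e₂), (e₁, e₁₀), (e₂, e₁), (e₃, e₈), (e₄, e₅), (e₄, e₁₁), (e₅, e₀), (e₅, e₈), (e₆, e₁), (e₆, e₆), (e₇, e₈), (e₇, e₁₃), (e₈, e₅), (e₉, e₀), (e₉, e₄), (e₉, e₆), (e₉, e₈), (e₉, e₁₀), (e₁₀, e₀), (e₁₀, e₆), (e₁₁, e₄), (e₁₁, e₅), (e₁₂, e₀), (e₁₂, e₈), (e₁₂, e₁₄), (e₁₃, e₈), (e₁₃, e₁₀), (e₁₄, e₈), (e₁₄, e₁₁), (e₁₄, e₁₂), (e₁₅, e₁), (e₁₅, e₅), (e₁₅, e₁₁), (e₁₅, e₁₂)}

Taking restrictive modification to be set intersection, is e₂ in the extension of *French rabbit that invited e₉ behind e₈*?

⟦that invited e₉⟧ = {x : ⟨x, e₉⟩ ∈ ⟦invited⟧} = {e₀, e₁, e₃, e₄, e₆, e₇, e₈, e₁₀, e₁₁, e₁₂, e₁₄}
⟦behind e₈⟧ = {x : ⟨x, e₈⟩ ∈ ⟦behind⟧} = {e₃, e₅, e₇, e₉, e₁₂, e₁₃, e₁₄}
⟦rabbit⟧ = {e₀, e₁, e₂, e₄, e₅, e₇, e₈, e₉, e₁₀, e₁₂, e₁₃, e₁₄, e₁₅}
… ∩ ⟦that invited e₉⟧ = {e₀, e₁, e₂, e₄, e₅, e₇, e₈, e₉, e₁₀, e₁₂, e₁₃, e₁₄, e₁₅} ∩ {e₀, e₁, e₃, e₄, e₆, e₇, e₈, e₁₀, e₁₁, e₁₂, e₁₄} = {e₀, e₁, e₄, e₇, e₈, e₁₀, e₁₂, e₁₄}
… ∩ ⟦behind e₈⟧ = {e₀, e₁, e₄, e₇, e₈, e₁₀, e₁₂, e₁₄} ∩ {e₃, e₅, e₇, e₉, e₁₂, e₁₃, e₁₄} = {e₇, e₁₂, e₁₄}
… ∩ ⟦French⟧ = {e₇, e₁₂, e₁₄} ∩ {e₁, e₂, e₃, e₄, e₆, e₇, e₈, e₉, e₁₃, e₁₄} = {e₇, e₁₄}
⟦French rabbit that invited e₉ behind e₈⟧ = {e₇, e₁₄}; e₂ ∉ this set.

no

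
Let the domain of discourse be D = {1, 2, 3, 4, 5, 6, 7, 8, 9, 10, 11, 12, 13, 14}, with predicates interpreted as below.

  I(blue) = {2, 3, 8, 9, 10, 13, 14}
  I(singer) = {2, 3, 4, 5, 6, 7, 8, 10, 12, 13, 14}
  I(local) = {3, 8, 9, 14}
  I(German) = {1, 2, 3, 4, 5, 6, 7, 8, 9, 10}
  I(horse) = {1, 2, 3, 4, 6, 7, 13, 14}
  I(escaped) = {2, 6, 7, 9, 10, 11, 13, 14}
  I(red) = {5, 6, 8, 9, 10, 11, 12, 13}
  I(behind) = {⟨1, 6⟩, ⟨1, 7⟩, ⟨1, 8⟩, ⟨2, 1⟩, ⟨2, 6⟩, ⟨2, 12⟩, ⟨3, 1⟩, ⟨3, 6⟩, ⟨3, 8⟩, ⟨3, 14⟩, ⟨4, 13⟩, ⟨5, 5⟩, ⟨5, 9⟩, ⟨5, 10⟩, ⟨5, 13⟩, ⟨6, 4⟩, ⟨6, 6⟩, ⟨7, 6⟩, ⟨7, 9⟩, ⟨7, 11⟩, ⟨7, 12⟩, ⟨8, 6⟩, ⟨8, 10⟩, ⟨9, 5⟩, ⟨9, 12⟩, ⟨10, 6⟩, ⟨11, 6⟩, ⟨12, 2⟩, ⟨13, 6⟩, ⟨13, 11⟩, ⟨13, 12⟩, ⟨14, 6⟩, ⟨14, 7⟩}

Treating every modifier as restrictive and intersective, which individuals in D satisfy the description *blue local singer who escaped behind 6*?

{14}

⟦who escaped⟧ = ⟦escaped⟧ = {2, 6, 7, 9, 10, 11, 13, 14}
⟦behind 6⟧ = {x : ⟨x, 6⟩ ∈ ⟦behind⟧} = {1, 2, 3, 6, 7, 8, 10, 11, 13, 14}
⟦singer⟧ = {2, 3, 4, 5, 6, 7, 8, 10, 12, 13, 14}
… ∩ ⟦who escaped⟧ = {2, 3, 4, 5, 6, 7, 8, 10, 12, 13, 14} ∩ {2, 6, 7, 9, 10, 11, 13, 14} = {2, 6, 7, 10, 13, 14}
… ∩ ⟦behind 6⟧ = {2, 6, 7, 10, 13, 14} ∩ {1, 2, 3, 6, 7, 8, 10, 11, 13, 14} = {2, 6, 7, 10, 13, 14}
… ∩ ⟦blue⟧ = {2, 6, 7, 10, 13, 14} ∩ {2, 3, 8, 9, 10, 13, 14} = {2, 10, 13, 14}
… ∩ ⟦local⟧ = {2, 10, 13, 14} ∩ {3, 8, 9, 14} = {14}
So ⟦blue local singer who escaped behind 6⟧ = {14}.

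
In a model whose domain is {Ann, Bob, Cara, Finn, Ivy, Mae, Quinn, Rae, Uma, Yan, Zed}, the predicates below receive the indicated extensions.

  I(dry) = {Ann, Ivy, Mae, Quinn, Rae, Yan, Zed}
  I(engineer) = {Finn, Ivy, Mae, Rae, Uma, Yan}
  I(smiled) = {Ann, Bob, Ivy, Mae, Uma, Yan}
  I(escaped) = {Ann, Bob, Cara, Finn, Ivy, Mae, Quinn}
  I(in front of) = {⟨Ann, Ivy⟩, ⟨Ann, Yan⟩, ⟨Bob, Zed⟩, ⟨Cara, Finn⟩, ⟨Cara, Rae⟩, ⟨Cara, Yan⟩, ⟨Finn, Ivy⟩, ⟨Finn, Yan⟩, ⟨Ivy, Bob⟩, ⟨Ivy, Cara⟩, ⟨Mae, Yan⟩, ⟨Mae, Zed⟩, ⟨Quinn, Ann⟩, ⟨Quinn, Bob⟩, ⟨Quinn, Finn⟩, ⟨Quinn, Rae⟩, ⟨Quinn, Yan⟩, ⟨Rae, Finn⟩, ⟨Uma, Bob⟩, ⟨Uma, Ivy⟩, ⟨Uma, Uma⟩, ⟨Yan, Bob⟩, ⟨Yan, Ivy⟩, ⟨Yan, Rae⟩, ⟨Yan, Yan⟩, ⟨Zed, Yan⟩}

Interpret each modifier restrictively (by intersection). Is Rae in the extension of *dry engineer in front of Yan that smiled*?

no

⟦in front of Yan⟧ = {x : ⟨x, Yan⟩ ∈ ⟦in front of⟧} = {Ann, Cara, Finn, Mae, Quinn, Yan, Zed}
⟦that smiled⟧ = ⟦smiled⟧ = {Ann, Bob, Ivy, Mae, Uma, Yan}
⟦engineer⟧ = {Finn, Ivy, Mae, Rae, Uma, Yan}
… ∩ ⟦in front of Yan⟧ = {Finn, Ivy, Mae, Rae, Uma, Yan} ∩ {Ann, Cara, Finn, Mae, Quinn, Yan, Zed} = {Finn, Mae, Yan}
… ∩ ⟦that smiled⟧ = {Finn, Mae, Yan} ∩ {Ann, Bob, Ivy, Mae, Uma, Yan} = {Mae, Yan}
… ∩ ⟦dry⟧ = {Mae, Yan} ∩ {Ann, Ivy, Mae, Quinn, Rae, Yan, Zed} = {Mae, Yan}
⟦dry engineer in front of Yan that smiled⟧ = {Mae, Yan}; Rae ∉ this set.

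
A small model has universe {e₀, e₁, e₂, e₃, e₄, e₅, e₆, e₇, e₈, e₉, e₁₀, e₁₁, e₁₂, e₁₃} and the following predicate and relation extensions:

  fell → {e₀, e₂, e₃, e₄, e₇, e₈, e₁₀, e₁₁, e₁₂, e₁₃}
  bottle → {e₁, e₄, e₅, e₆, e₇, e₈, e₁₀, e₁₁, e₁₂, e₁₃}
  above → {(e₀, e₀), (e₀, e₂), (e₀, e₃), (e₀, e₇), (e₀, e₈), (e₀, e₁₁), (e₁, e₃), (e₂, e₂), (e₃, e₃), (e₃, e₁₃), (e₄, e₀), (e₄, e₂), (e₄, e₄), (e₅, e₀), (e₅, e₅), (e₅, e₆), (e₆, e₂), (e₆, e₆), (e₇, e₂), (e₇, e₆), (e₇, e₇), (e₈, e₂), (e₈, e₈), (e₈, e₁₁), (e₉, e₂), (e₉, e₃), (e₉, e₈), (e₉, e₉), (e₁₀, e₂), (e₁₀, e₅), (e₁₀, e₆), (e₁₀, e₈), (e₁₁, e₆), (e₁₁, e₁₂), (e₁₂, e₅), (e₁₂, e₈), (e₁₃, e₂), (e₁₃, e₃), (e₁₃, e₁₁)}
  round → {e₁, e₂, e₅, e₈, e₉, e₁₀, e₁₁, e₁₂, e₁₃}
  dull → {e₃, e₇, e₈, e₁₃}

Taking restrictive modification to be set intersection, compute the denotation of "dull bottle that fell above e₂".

{e₇, e₈, e₁₃}

⟦that fell⟧ = ⟦fell⟧ = {e₀, e₂, e₃, e₄, e₇, e₈, e₁₀, e₁₁, e₁₂, e₁₃}
⟦above e₂⟧ = {x : ⟨x, e₂⟩ ∈ ⟦above⟧} = {e₀, e₂, e₄, e₆, e₇, e₈, e₉, e₁₀, e₁₃}
⟦bottle⟧ = {e₁, e₄, e₅, e₆, e₇, e₈, e₁₀, e₁₁, e₁₂, e₁₃}
… ∩ ⟦that fell⟧ = {e₁, e₄, e₅, e₆, e₇, e₈, e₁₀, e₁₁, e₁₂, e₁₃} ∩ {e₀, e₂, e₃, e₄, e₇, e₈, e₁₀, e₁₁, e₁₂, e₁₃} = {e₄, e₇, e₈, e₁₀, e₁₁, e₁₂, e₁₃}
… ∩ ⟦above e₂⟧ = {e₄, e₇, e₈, e₁₀, e₁₁, e₁₂, e₁₃} ∩ {e₀, e₂, e₄, e₆, e₇, e₈, e₉, e₁₀, e₁₃} = {e₄, e₇, e₈, e₁₀, e₁₃}
… ∩ ⟦dull⟧ = {e₄, e₇, e₈, e₁₀, e₁₃} ∩ {e₃, e₇, e₈, e₁₃} = {e₇, e₈, e₁₃}
So ⟦dull bottle that fell above e₂⟧ = {e₇, e₈, e₁₃}.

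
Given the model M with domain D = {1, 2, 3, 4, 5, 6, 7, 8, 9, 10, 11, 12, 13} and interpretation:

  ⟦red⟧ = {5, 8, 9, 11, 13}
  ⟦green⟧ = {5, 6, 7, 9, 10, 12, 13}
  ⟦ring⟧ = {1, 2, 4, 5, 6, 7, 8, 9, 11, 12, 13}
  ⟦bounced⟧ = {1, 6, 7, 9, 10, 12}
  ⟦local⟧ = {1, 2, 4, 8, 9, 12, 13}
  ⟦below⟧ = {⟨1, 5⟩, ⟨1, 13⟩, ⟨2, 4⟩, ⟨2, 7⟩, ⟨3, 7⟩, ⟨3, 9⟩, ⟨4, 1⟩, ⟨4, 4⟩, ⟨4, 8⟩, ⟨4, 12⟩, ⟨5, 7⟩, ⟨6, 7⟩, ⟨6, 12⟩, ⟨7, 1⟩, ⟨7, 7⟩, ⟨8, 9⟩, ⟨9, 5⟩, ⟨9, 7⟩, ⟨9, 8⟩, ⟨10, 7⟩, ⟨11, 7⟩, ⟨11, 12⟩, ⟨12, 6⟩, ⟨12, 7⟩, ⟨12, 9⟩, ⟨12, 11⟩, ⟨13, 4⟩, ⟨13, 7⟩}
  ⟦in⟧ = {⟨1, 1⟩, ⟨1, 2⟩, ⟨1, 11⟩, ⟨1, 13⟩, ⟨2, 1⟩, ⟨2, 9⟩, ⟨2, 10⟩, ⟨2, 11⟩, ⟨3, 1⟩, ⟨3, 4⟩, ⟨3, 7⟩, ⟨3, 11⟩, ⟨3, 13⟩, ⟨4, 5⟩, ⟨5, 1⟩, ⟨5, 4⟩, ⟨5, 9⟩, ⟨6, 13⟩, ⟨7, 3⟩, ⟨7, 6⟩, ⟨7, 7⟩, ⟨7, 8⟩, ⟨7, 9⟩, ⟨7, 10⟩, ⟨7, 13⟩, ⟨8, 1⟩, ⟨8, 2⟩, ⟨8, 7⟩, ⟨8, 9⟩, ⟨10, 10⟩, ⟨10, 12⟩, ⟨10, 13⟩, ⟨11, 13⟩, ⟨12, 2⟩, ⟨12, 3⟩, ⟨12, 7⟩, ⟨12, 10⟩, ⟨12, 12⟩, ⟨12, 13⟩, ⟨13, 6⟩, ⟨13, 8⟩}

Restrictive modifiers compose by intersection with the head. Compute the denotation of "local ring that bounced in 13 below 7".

⟦that bounced⟧ = ⟦bounced⟧ = {1, 6, 7, 9, 10, 12}
⟦in 13⟧ = {x : ⟨x, 13⟩ ∈ ⟦in⟧} = {1, 3, 6, 7, 10, 11, 12}
⟦below 7⟧ = {x : ⟨x, 7⟩ ∈ ⟦below⟧} = {2, 3, 5, 6, 7, 9, 10, 11, 12, 13}
⟦ring⟧ = {1, 2, 4, 5, 6, 7, 8, 9, 11, 12, 13}
… ∩ ⟦that bounced⟧ = {1, 2, 4, 5, 6, 7, 8, 9, 11, 12, 13} ∩ {1, 6, 7, 9, 10, 12} = {1, 6, 7, 9, 12}
… ∩ ⟦in 13⟧ = {1, 6, 7, 9, 12} ∩ {1, 3, 6, 7, 10, 11, 12} = {1, 6, 7, 12}
… ∩ ⟦below 7⟧ = {1, 6, 7, 12} ∩ {2, 3, 5, 6, 7, 9, 10, 11, 12, 13} = {6, 7, 12}
… ∩ ⟦local⟧ = {6, 7, 12} ∩ {1, 2, 4, 8, 9, 12, 13} = {12}
So ⟦local ring that bounced in 13 below 7⟧ = {12}.

{12}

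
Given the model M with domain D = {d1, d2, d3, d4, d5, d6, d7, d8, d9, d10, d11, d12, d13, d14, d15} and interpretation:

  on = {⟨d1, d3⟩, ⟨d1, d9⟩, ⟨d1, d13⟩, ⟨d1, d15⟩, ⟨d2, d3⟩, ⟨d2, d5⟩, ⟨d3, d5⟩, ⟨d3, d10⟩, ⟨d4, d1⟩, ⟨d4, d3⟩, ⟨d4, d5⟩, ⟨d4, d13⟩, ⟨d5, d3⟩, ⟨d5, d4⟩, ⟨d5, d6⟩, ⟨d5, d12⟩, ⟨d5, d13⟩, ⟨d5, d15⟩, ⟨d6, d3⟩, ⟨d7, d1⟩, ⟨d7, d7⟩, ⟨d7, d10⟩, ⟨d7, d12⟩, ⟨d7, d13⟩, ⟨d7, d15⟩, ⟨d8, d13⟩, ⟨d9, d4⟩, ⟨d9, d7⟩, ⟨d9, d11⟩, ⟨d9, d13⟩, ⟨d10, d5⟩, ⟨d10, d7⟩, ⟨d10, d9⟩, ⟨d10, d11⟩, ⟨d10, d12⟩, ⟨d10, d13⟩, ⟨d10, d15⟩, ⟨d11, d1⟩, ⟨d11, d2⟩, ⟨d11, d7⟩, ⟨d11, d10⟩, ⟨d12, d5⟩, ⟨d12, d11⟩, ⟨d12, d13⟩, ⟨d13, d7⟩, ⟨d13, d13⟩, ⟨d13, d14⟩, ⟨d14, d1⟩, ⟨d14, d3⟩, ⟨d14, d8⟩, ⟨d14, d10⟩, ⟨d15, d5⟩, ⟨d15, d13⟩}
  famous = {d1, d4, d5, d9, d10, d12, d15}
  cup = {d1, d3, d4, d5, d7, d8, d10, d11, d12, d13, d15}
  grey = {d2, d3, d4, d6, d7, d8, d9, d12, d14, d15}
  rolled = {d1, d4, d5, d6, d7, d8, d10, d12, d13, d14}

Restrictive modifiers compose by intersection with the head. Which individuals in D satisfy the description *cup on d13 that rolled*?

⟦on d13⟧ = {x : ⟨x, d13⟩ ∈ ⟦on⟧} = {d1, d4, d5, d7, d8, d9, d10, d12, d13, d15}
⟦that rolled⟧ = ⟦rolled⟧ = {d1, d4, d5, d6, d7, d8, d10, d12, d13, d14}
⟦cup⟧ = {d1, d3, d4, d5, d7, d8, d10, d11, d12, d13, d15}
… ∩ ⟦on d13⟧ = {d1, d3, d4, d5, d7, d8, d10, d11, d12, d13, d15} ∩ {d1, d4, d5, d7, d8, d9, d10, d12, d13, d15} = {d1, d4, d5, d7, d8, d10, d12, d13, d15}
… ∩ ⟦that rolled⟧ = {d1, d4, d5, d7, d8, d10, d12, d13, d15} ∩ {d1, d4, d5, d6, d7, d8, d10, d12, d13, d14} = {d1, d4, d5, d7, d8, d10, d12, d13}
So ⟦cup on d13 that rolled⟧ = {d1, d4, d5, d7, d8, d10, d12, d13}.

{d1, d4, d5, d7, d8, d10, d12, d13}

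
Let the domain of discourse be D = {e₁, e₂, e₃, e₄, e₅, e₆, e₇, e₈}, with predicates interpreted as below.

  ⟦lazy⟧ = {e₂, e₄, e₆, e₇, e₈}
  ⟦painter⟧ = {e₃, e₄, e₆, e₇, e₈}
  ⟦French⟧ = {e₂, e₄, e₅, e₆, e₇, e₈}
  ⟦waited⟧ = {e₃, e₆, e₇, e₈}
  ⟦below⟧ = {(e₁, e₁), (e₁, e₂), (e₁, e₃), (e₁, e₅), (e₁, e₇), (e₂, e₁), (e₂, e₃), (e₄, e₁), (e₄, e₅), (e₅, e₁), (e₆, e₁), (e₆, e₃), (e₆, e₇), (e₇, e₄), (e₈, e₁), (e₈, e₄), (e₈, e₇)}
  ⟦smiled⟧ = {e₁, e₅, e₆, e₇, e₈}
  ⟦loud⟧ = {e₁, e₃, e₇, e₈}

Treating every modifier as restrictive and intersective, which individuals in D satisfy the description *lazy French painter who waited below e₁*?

{e₆, e₈}

⟦who waited⟧ = ⟦waited⟧ = {e₃, e₆, e₇, e₈}
⟦below e₁⟧ = {x : ⟨x, e₁⟩ ∈ ⟦below⟧} = {e₁, e₂, e₄, e₅, e₆, e₈}
⟦painter⟧ = {e₃, e₄, e₆, e₇, e₈}
… ∩ ⟦who waited⟧ = {e₃, e₄, e₆, e₇, e₈} ∩ {e₃, e₆, e₇, e₈} = {e₃, e₆, e₇, e₈}
… ∩ ⟦below e₁⟧ = {e₃, e₆, e₇, e₈} ∩ {e₁, e₂, e₄, e₅, e₆, e₈} = {e₆, e₈}
… ∩ ⟦lazy⟧ = {e₆, e₈} ∩ {e₂, e₄, e₆, e₇, e₈} = {e₆, e₈}
… ∩ ⟦French⟧ = {e₆, e₈} ∩ {e₂, e₄, e₅, e₆, e₇, e₈} = {e₆, e₈}
So ⟦lazy French painter who waited below e₁⟧ = {e₆, e₈}.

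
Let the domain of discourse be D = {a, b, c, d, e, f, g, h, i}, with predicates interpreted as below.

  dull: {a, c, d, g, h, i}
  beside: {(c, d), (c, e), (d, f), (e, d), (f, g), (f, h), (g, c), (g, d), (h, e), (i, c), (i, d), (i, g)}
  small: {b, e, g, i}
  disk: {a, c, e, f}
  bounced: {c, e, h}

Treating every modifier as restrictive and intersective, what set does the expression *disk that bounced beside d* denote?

⟦that bounced⟧ = ⟦bounced⟧ = {c, e, h}
⟦beside d⟧ = {x : ⟨x, d⟩ ∈ ⟦beside⟧} = {c, e, g, i}
⟦disk⟧ = {a, c, e, f}
… ∩ ⟦that bounced⟧ = {a, c, e, f} ∩ {c, e, h} = {c, e}
… ∩ ⟦beside d⟧ = {c, e} ∩ {c, e, g, i} = {c, e}
So ⟦disk that bounced beside d⟧ = {c, e}.

{c, e}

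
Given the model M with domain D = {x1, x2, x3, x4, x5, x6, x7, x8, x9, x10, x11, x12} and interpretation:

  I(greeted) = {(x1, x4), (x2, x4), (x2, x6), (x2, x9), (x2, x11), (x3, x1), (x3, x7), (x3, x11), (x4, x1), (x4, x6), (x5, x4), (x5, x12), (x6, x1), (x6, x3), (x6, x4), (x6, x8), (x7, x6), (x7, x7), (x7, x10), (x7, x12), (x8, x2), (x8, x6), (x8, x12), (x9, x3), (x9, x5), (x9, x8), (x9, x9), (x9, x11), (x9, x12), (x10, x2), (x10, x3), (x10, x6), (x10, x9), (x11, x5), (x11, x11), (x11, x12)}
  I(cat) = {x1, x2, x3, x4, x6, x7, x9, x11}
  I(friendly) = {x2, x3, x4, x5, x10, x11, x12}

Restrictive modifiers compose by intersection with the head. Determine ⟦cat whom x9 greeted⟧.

{x3, x9, x11}

⟦whom x9 greeted⟧ = {x : ⟨x9, x⟩ ∈ ⟦greeted⟧} = {x3, x5, x8, x9, x11, x12}
⟦cat⟧ = {x1, x2, x3, x4, x6, x7, x9, x11}
… ∩ ⟦whom x9 greeted⟧ = {x1, x2, x3, x4, x6, x7, x9, x11} ∩ {x3, x5, x8, x9, x11, x12} = {x3, x9, x11}
So ⟦cat whom x9 greeted⟧ = {x3, x9, x11}.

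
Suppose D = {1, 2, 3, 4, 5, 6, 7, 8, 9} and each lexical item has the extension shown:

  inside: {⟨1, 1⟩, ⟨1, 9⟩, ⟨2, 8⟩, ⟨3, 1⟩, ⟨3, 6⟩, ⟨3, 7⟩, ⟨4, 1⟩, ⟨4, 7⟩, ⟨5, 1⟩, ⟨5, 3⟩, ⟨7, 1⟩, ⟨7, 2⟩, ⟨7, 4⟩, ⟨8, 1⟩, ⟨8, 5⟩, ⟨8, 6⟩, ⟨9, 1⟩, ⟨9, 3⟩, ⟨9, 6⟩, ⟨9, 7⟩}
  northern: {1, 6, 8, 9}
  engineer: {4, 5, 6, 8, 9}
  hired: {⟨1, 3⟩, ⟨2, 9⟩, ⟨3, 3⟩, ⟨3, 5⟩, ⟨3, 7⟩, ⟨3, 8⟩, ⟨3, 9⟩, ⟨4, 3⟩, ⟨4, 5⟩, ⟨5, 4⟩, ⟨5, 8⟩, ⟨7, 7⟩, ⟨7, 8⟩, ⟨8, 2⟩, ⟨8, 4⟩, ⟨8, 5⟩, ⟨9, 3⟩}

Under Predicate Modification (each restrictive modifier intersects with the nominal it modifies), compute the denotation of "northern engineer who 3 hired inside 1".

⟦who 3 hired⟧ = {x : ⟨3, x⟩ ∈ ⟦hired⟧} = {3, 5, 7, 8, 9}
⟦inside 1⟧ = {x : ⟨x, 1⟩ ∈ ⟦inside⟧} = {1, 3, 4, 5, 7, 8, 9}
⟦engineer⟧ = {4, 5, 6, 8, 9}
… ∩ ⟦who 3 hired⟧ = {4, 5, 6, 8, 9} ∩ {3, 5, 7, 8, 9} = {5, 8, 9}
… ∩ ⟦inside 1⟧ = {5, 8, 9} ∩ {1, 3, 4, 5, 7, 8, 9} = {5, 8, 9}
… ∩ ⟦northern⟧ = {5, 8, 9} ∩ {1, 6, 8, 9} = {8, 9}
So ⟦northern engineer who 3 hired inside 1⟧ = {8, 9}.

{8, 9}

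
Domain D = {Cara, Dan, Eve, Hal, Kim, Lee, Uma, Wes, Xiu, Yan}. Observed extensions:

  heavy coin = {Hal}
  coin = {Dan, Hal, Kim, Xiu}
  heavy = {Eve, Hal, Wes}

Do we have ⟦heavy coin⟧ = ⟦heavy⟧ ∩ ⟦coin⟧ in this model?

⟦heavy⟧ ∩ ⟦coin⟧ = {Eve, Hal, Wes} ∩ {Dan, Hal, Kim, Xiu} = {Hal}
Observed ⟦heavy coin⟧ = {Hal}.
These coincide, so the modifier is intersective here.

yes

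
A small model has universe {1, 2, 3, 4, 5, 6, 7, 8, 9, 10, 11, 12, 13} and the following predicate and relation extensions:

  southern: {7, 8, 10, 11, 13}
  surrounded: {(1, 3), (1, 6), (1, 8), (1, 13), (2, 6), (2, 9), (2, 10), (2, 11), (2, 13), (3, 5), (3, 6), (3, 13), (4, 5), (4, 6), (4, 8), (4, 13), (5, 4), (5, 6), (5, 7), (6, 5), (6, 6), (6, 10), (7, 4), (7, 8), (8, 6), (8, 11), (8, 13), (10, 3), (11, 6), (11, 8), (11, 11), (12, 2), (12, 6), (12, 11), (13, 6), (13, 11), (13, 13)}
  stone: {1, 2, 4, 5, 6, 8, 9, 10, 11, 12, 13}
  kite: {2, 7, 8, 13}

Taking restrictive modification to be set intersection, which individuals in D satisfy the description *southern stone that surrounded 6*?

{8, 11, 13}

⟦that surrounded 6⟧ = {x : ⟨x, 6⟩ ∈ ⟦surrounded⟧} = {1, 2, 3, 4, 5, 6, 8, 11, 12, 13}
⟦stone⟧ = {1, 2, 4, 5, 6, 8, 9, 10, 11, 12, 13}
… ∩ ⟦that surrounded 6⟧ = {1, 2, 4, 5, 6, 8, 9, 10, 11, 12, 13} ∩ {1, 2, 3, 4, 5, 6, 8, 11, 12, 13} = {1, 2, 4, 5, 6, 8, 11, 12, 13}
… ∩ ⟦southern⟧ = {1, 2, 4, 5, 6, 8, 11, 12, 13} ∩ {7, 8, 10, 11, 13} = {8, 11, 13}
So ⟦southern stone that surrounded 6⟧ = {8, 11, 13}.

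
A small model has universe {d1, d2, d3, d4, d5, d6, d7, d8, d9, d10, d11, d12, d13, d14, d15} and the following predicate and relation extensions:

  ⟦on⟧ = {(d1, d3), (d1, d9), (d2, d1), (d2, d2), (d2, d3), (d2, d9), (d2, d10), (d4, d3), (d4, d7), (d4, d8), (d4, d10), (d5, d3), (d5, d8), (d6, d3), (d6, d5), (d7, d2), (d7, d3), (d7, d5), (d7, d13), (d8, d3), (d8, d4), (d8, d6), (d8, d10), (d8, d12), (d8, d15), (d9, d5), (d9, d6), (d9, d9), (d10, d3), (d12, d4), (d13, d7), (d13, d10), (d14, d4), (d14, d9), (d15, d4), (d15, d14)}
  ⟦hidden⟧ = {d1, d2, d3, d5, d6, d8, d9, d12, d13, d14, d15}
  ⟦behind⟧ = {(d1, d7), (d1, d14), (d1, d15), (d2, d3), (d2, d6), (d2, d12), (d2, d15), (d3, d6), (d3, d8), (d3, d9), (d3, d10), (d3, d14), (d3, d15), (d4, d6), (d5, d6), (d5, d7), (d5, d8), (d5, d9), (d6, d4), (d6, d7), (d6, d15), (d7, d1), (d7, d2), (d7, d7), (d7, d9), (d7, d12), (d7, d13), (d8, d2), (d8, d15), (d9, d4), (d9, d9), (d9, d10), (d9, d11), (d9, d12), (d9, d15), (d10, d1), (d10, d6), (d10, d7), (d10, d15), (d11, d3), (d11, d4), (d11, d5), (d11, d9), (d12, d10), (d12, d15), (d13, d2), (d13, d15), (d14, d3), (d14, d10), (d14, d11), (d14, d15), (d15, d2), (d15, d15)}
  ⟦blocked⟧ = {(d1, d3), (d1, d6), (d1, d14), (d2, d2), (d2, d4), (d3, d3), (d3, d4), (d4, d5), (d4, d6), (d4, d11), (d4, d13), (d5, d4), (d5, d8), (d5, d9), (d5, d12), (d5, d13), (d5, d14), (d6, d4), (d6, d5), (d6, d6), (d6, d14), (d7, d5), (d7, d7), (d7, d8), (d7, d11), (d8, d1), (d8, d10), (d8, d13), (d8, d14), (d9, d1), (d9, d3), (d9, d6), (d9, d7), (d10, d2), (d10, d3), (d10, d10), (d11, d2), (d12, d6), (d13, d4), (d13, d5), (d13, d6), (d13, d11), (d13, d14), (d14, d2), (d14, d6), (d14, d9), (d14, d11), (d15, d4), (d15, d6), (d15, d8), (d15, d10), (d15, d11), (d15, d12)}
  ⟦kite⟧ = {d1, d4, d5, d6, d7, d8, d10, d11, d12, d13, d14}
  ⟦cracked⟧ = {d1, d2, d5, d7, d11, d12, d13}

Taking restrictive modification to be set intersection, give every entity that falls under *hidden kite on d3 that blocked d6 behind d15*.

⟦on d3⟧ = {x : ⟨x, d3⟩ ∈ ⟦on⟧} = {d1, d2, d4, d5, d6, d7, d8, d10}
⟦that blocked d6⟧ = {x : ⟨x, d6⟩ ∈ ⟦blocked⟧} = {d1, d4, d6, d9, d12, d13, d14, d15}
⟦behind d15⟧ = {x : ⟨x, d15⟩ ∈ ⟦behind⟧} = {d1, d2, d3, d6, d8, d9, d10, d12, d13, d14, d15}
⟦kite⟧ = {d1, d4, d5, d6, d7, d8, d10, d11, d12, d13, d14}
… ∩ ⟦on d3⟧ = {d1, d4, d5, d6, d7, d8, d10, d11, d12, d13, d14} ∩ {d1, d2, d4, d5, d6, d7, d8, d10} = {d1, d4, d5, d6, d7, d8, d10}
… ∩ ⟦that blocked d6⟧ = {d1, d4, d5, d6, d7, d8, d10} ∩ {d1, d4, d6, d9, d12, d13, d14, d15} = {d1, d4, d6}
… ∩ ⟦behind d15⟧ = {d1, d4, d6} ∩ {d1, d2, d3, d6, d8, d9, d10, d12, d13, d14, d15} = {d1, d6}
… ∩ ⟦hidden⟧ = {d1, d6} ∩ {d1, d2, d3, d5, d6, d8, d9, d12, d13, d14, d15} = {d1, d6}
So ⟦hidden kite on d3 that blocked d6 behind d15⟧ = {d1, d6}.

{d1, d6}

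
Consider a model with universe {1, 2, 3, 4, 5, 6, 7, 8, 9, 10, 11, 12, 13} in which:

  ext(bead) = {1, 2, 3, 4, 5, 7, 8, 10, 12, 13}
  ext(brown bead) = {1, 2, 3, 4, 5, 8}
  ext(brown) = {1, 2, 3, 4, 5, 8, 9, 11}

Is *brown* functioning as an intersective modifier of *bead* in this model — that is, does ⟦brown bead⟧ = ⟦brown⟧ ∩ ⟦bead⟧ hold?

⟦brown⟧ ∩ ⟦bead⟧ = {1, 2, 3, 4, 5, 8, 9, 11} ∩ {1, 2, 3, 4, 5, 7, 8, 10, 12, 13} = {1, 2, 3, 4, 5, 8}
Observed ⟦brown bead⟧ = {1, 2, 3, 4, 5, 8}.
These coincide, so the modifier is intersective here.

yes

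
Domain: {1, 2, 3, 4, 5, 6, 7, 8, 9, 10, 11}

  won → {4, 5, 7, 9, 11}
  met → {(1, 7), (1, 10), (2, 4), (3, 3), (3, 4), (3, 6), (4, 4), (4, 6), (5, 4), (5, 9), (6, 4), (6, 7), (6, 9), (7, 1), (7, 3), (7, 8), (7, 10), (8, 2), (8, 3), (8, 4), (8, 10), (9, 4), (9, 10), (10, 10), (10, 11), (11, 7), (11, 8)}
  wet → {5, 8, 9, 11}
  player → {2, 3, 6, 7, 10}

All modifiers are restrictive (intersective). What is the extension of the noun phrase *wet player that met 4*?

⟦that met 4⟧ = {x : ⟨x, 4⟩ ∈ ⟦met⟧} = {2, 3, 4, 5, 6, 8, 9}
⟦player⟧ = {2, 3, 6, 7, 10}
… ∩ ⟦that met 4⟧ = {2, 3, 6, 7, 10} ∩ {2, 3, 4, 5, 6, 8, 9} = {2, 3, 6}
… ∩ ⟦wet⟧ = {2, 3, 6} ∩ {5, 8, 9, 11} = ∅
So ⟦wet player that met 4⟧ = ∅.

∅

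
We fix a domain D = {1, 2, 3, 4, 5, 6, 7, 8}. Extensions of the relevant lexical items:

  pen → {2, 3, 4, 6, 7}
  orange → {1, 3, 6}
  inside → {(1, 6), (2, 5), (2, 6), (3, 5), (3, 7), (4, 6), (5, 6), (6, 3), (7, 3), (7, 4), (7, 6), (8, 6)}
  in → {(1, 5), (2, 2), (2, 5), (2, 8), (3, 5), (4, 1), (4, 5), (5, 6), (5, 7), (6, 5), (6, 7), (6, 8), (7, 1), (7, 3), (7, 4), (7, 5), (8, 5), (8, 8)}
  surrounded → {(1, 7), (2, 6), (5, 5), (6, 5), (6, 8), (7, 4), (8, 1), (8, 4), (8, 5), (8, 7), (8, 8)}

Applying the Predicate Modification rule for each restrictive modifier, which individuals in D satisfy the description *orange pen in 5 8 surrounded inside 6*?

⟦in 5⟧ = {x : ⟨x, 5⟩ ∈ ⟦in⟧} = {1, 2, 3, 4, 6, 7, 8}
⟦8 surrounded⟧ = {x : ⟨8, x⟩ ∈ ⟦surrounded⟧} = {1, 4, 5, 7, 8}
⟦inside 6⟧ = {x : ⟨x, 6⟩ ∈ ⟦inside⟧} = {1, 2, 4, 5, 7, 8}
⟦pen⟧ = {2, 3, 4, 6, 7}
… ∩ ⟦in 5⟧ = {2, 3, 4, 6, 7} ∩ {1, 2, 3, 4, 6, 7, 8} = {2, 3, 4, 6, 7}
… ∩ ⟦8 surrounded⟧ = {2, 3, 4, 6, 7} ∩ {1, 4, 5, 7, 8} = {4, 7}
… ∩ ⟦inside 6⟧ = {4, 7} ∩ {1, 2, 4, 5, 7, 8} = {4, 7}
… ∩ ⟦orange⟧ = {4, 7} ∩ {1, 3, 6} = ∅
So ⟦orange pen in 5 8 surrounded inside 6⟧ = { }.

{ }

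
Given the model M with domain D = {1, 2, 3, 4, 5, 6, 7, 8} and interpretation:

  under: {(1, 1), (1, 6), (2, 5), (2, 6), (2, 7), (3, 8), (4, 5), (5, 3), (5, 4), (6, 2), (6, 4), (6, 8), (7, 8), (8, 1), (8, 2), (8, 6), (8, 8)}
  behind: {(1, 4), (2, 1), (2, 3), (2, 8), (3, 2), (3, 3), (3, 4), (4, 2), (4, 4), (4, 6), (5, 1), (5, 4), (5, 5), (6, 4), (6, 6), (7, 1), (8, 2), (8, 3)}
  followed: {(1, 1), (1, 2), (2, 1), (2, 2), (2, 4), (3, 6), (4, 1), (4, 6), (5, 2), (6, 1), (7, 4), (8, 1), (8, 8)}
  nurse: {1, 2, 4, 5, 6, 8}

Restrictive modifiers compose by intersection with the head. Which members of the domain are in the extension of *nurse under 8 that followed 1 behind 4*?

{6}

⟦under 8⟧ = {x : ⟨x, 8⟩ ∈ ⟦under⟧} = {3, 6, 7, 8}
⟦that followed 1⟧ = {x : ⟨x, 1⟩ ∈ ⟦followed⟧} = {1, 2, 4, 6, 8}
⟦behind 4⟧ = {x : ⟨x, 4⟩ ∈ ⟦behind⟧} = {1, 3, 4, 5, 6}
⟦nurse⟧ = {1, 2, 4, 5, 6, 8}
… ∩ ⟦under 8⟧ = {1, 2, 4, 5, 6, 8} ∩ {3, 6, 7, 8} = {6, 8}
… ∩ ⟦that followed 1⟧ = {6, 8} ∩ {1, 2, 4, 6, 8} = {6, 8}
… ∩ ⟦behind 4⟧ = {6, 8} ∩ {1, 3, 4, 5, 6} = {6}
So ⟦nurse under 8 that followed 1 behind 4⟧ = {6}.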